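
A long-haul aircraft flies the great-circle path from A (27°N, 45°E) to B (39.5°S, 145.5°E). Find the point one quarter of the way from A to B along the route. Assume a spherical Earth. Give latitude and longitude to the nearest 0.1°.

From cos δ = sin φ₁ sin φ₂ + cos φ₁ cos φ₂ cos Δλ, the central angle is δ ≈ 1.998 rad (114.5°).
Interpolate at f = 1/4 with slerp weights a = sin((1−f)δ)/sin δ ≈ 1.096, b = sin(fδ)/sin δ ≈ 0.526.
p = a·p₁ + b·p₂ ≈ (0.356, 0.920, 0.163); φ = arcsin(p_z) ≈ 9.37°, λ = atan2(p_y, p_x) ≈ 68.87°.

≈ (9.4°N, 68.9°E)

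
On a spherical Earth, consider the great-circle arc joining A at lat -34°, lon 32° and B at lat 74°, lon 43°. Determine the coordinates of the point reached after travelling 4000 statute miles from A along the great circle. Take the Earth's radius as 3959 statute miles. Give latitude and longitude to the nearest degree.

≈ lat 24°, lon 35°

The haversine formula gives a central angle δ ≈ 1.889 rad (108.3°) between the endpoints. The total great-circle distance is δ·R ≈ 1.889 × 3959 ≈ 7480 mi, so the target fraction is f = 4000/7480 ≈ 0.535.
Interpolate at f ≈ 0.535 with slerp weights a = sin((1−f)δ)/sin δ ≈ 0.811, b = sin(fδ)/sin δ ≈ 0.892.
p = a·p₁ + b·p₂ ≈ (0.750, 0.524, 0.404); φ = arcsin(p_z) ≈ 23.82°, λ = atan2(p_y, p_x) ≈ 34.94°.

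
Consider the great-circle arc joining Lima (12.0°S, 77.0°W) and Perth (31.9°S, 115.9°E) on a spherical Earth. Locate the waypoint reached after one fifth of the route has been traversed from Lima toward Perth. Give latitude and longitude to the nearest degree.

≈ (38°S, 86°W)

Convert each endpoint to a unit vector on the sphere (x = cos φ cos λ, y = cos φ sin λ, z = sin φ).
The central angle between the endpoints is δ = arccos(p₁·p₂) ≈ 2.346 rad (134.4°).
Interpolate at f = 1/5 with slerp weights a = sin((1−f)δ)/sin δ ≈ 1.335, b = sin(fδ)/sin δ ≈ 0.633.
p = a·p₁ + b·p₂ ≈ (0.059, -0.789, -0.612); φ = arcsin(p_z) ≈ -37.72°, λ = atan2(p_y, p_x) ≈ -85.72°.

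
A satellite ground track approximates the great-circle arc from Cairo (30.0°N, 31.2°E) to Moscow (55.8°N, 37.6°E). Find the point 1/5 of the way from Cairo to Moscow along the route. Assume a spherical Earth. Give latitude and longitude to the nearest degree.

≈ 35°N, 32°E

Convert each endpoint to a unit vector on the sphere (x = cos φ cos λ, y = cos φ sin λ, z = sin φ).
The central angle between the endpoints is δ = arccos(p₁·p₂) ≈ 0.457 rad (26.2°).
Interpolate at f = 1/5 with slerp weights a = sin((1−f)δ)/sin δ ≈ 0.810, b = sin(fδ)/sin δ ≈ 0.207.
p = a·p₁ + b·p₂ ≈ (0.692, 0.434, 0.576); φ = arcsin(p_z) ≈ 35.18°, λ = atan2(p_y, p_x) ≈ 32.11°.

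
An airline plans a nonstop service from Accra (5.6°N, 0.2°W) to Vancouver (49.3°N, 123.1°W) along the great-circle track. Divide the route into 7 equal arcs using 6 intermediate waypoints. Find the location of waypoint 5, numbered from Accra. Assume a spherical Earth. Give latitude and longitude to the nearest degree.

The haversine formula gives a central angle δ ≈ 1.853 rad (106.2°) between the endpoints.
Interpolate at f = 5/7 with slerp weights a = sin((1−f)δ)/sin δ ≈ 0.526, b = sin(fδ)/sin δ ≈ 1.010.
p = a·p₁ + b·p₂ ≈ (0.164, -0.553, 0.817); φ = arcsin(p_z) ≈ 54.76°, λ = atan2(p_y, p_x) ≈ -73.51°.

≈ 55°N, 74°W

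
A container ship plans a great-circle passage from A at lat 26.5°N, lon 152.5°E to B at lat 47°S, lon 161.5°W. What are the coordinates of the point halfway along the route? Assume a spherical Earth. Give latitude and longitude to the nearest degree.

Convert each endpoint to a unit vector on the sphere (x = cos φ cos λ, y = cos φ sin λ, z = sin φ).
The central angle between the endpoints is δ = arccos(p₁·p₂) ≈ 1.473 rad (84.4°).
Interpolate at f = 1/2 with slerp weights a = sin((1−f)δ)/sin δ ≈ 0.675, b = sin(fδ)/sin δ ≈ 0.675.
p = a·p₁ + b·p₂ ≈ (-0.972, 0.133, -0.192); φ = arcsin(p_z) ≈ -11.10°, λ = atan2(p_y, p_x) ≈ 172.22°.

≈ lat 11°S, lon 172°E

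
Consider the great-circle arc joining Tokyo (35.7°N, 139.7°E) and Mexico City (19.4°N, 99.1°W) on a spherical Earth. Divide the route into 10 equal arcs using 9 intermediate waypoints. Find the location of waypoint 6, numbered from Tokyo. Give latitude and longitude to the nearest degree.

From cos δ = sin φ₁ sin φ₂ + cos φ₁ cos φ₂ cos Δλ, the central angle is δ ≈ 1.775 rad (101.7°).
Interpolate at f = 6/10 with slerp weights a = sin((1−f)δ)/sin δ ≈ 0.666, b = sin(fδ)/sin δ ≈ 0.893.
p = a·p₁ + b·p₂ ≈ (-0.546, -0.482, 0.685); φ = arcsin(p_z) ≈ 43.26°, λ = atan2(p_y, p_x) ≈ -138.52°.

≈ (43°N, 139°W)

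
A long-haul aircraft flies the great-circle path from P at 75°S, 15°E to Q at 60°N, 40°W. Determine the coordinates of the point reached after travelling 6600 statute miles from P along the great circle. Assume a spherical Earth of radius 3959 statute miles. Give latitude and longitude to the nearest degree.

Convert each endpoint to a unit vector on the sphere (x = cos φ cos λ, y = cos φ sin λ, z = sin φ).
The central angle between the endpoints is δ = arccos(p₁·p₂) ≈ 2.438 rad (139.7°). The total great-circle distance is δ·R ≈ 2.438 × 3959 ≈ 9651 mi, so the target fraction is f = 6600/9651 ≈ 0.684.
Interpolate at f ≈ 0.684 with slerp weights a = sin((1−f)δ)/sin δ ≈ 1.076, b = sin(fδ)/sin δ ≈ 1.538.
p = a·p₁ + b·p₂ ≈ (0.858, -0.422, 0.292); φ = arcsin(p_z) ≈ 17.00°, λ = atan2(p_y, p_x) ≈ -26.20°.

≈ 17°N, 26°W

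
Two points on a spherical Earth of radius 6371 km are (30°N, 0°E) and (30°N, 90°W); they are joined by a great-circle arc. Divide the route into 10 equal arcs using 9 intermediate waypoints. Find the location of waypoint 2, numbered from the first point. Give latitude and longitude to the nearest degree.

Convert each endpoint to a unit vector on the sphere (x = cos φ cos λ, y = cos φ sin λ, z = sin φ).
The central angle between the endpoints is δ = arccos(p₁·p₂) ≈ 1.318 rad (75.5°).
Interpolate at f = 2/10 with slerp weights a = sin((1−f)δ)/sin δ ≈ 0.898, b = sin(fδ)/sin δ ≈ 0.269.
p = a·p₁ + b·p₂ ≈ (0.778, -0.233, 0.584); φ = arcsin(p_z) ≈ 35.71°, λ = atan2(p_y, p_x) ≈ -16.68°.

≈ (36°N, 17°W)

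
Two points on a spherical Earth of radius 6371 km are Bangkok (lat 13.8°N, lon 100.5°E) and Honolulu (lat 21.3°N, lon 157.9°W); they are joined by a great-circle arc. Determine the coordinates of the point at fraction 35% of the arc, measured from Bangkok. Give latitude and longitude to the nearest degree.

≈ lat 24°N, lon 134°E

Write both endpoints as unit vectors p₁, p₂ with components (cos φ cos λ, cos φ sin λ, sin φ).
The central angle between the endpoints is δ = arccos(p₁·p₂) ≈ 1.666 rad (95.5°).
Interpolate at f = 0.35 with slerp weights a = sin((1−f)δ)/sin δ ≈ 0.887, b = sin(fδ)/sin δ ≈ 0.553.
p = a·p₁ + b·p₂ ≈ (-0.635, 0.653, 0.413); φ = arcsin(p_z) ≈ 24.37°, λ = atan2(p_y, p_x) ≈ 134.16°.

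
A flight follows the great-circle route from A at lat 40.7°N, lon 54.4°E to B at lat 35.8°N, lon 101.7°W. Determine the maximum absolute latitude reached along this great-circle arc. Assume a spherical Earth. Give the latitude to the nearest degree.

The great circle lies in the plane with unit normal n̂ = (p₁ × p₂)/|p₁ × p₂|.
Here n̂_z ≈ -0.253; the vertex latitude is φ_max = arccos|n̂_z| ≈ 75.3°.

≈ 75°N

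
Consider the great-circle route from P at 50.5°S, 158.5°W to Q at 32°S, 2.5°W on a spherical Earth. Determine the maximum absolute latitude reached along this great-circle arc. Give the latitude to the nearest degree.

≈ 77°S

The great circle lies in the plane with unit normal n̂ = (p₁ × p₂)/|p₁ × p₂|.
Here n̂_z ≈ +0.220; the vertex latitude is φ_max = arccos|n̂_z| ≈ 77.3°.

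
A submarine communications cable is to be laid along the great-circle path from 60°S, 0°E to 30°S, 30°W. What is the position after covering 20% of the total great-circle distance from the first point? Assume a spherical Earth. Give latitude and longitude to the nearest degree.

Write both endpoints as unit vectors p₁, p₂ with components (cos φ cos λ, cos φ sin λ, sin φ).
The central angle between the endpoints is δ = arccos(p₁·p₂) ≈ 0.630 rad (36.1°).
Interpolate at f = 0.20 with slerp weights a = sin((1−f)δ)/sin δ ≈ 0.820, b = sin(fδ)/sin δ ≈ 0.213.
p = a·p₁ + b·p₂ ≈ (0.570, -0.092, -0.817); φ = arcsin(p_z) ≈ -54.74°, λ = atan2(p_y, p_x) ≈ -9.21°.

≈ 55°S, 9°W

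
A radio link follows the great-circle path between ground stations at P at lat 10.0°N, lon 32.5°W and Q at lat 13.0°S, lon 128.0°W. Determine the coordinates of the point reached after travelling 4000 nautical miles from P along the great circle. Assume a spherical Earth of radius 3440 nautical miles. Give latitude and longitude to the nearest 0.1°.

≈ lat 6.8°S, lon 97.2°W

Write both endpoints as unit vectors p₁, p₂ with components (cos φ cos λ, cos φ sin λ, sin φ).
The central angle between the endpoints is δ = arccos(p₁·p₂) ≈ 1.702 rad (97.5°). The total great-circle distance is δ·R ≈ 1.702 × 3440 ≈ 5856 nmi, so the target fraction is f = 4000/5856 ≈ 0.683.
Interpolate at f ≈ 0.683 with slerp weights a = sin((1−f)δ)/sin δ ≈ 0.518, b = sin(fδ)/sin δ ≈ 0.926.
p = a·p₁ + b·p₂ ≈ (-0.125, -0.985, -0.118); φ = arcsin(p_z) ≈ -6.79°, λ = atan2(p_y, p_x) ≈ -97.24°.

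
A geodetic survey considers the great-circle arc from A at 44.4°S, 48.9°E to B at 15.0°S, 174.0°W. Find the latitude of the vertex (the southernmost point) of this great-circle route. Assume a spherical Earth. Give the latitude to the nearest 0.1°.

≈ 60.2°S

The great circle lies in the plane with unit normal n̂ = (p₁ × p₂)/|p₁ × p₂|.
Here n̂_z ≈ +0.497; the vertex latitude is φ_max = arccos|n̂_z| ≈ 60.2°.
Check via Clairaut: cos φ_max = |cos φ₁| · sin C = cos(44.4°)·sin(136.0°) ≈ 0.497, again giving ≈ 60.2°.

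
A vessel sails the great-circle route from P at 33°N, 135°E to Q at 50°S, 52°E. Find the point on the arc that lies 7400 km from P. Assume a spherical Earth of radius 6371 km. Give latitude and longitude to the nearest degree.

≈ 20°S, 93°E

Write both endpoints as unit vectors p₁, p₂ with components (cos φ cos λ, cos φ sin λ, sin φ).
The central angle between the endpoints is δ = arccos(p₁·p₂) ≈ 1.930 rad (110.6°). The total great-circle distance is δ·R ≈ 1.930 × 6371 ≈ 12296 km, so the target fraction is f = 7400/12296 ≈ 0.602.
Interpolate at f ≈ 0.602 with slerp weights a = sin((1−f)δ)/sin δ ≈ 0.742, b = sin(fδ)/sin δ ≈ 0.980.
p = a·p₁ + b·p₂ ≈ (-0.052, 0.937, -0.346); φ = arcsin(p_z) ≈ -20.26°, λ = atan2(p_y, p_x) ≈ 93.21°.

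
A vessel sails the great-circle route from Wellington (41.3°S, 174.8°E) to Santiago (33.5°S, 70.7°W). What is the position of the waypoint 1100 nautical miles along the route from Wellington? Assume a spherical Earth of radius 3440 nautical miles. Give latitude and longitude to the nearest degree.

≈ (51°S, 163°W)

From cos δ = sin φ₁ sin φ₂ + cos φ₁ cos φ₂ cos Δλ, the central angle is δ ≈ 1.466 rad (84.0°). The total great-circle distance is δ·R ≈ 1.466 × 3440 ≈ 5043 nmi, so the target fraction is f = 1100/5043 ≈ 0.218.
Interpolate at f ≈ 0.218 with slerp weights a = sin((1−f)δ)/sin δ ≈ 0.916, b = sin(fδ)/sin δ ≈ 0.316.
p = a·p₁ + b·p₂ ≈ (-0.598, -0.186, -0.779); φ = arcsin(p_z) ≈ -51.19°, λ = atan2(p_y, p_x) ≈ -162.70°.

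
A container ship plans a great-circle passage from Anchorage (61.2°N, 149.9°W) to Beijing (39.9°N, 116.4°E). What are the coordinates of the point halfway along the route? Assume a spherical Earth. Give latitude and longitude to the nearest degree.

From cos δ = sin φ₁ sin φ₂ + cos φ₁ cos φ₂ cos Δλ, the central angle is δ ≈ 1.002 rad (57.4°).
Interpolate at f = 1/2 with slerp weights a = sin((1−f)δ)/sin δ ≈ 0.570, b = sin(fδ)/sin δ ≈ 0.570.
p = a·p₁ + b·p₂ ≈ (-0.432, 0.254, 0.865); φ = arcsin(p_z) ≈ 59.92°, λ = atan2(p_y, p_x) ≈ 149.55°.

≈ 60°N, 150°E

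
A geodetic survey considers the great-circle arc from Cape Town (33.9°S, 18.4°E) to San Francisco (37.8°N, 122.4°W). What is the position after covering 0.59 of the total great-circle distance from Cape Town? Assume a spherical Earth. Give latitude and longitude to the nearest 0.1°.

Write both endpoints as unit vectors p₁, p₂ with components (cos φ cos λ, cos φ sin λ, sin φ).
The central angle between the endpoints is δ = arccos(p₁·p₂) ≈ 2.587 rad (148.2°).
Interpolate at f = 0.59 with slerp weights a = sin((1−f)δ)/sin δ ≈ 1.657, b = sin(fδ)/sin δ ≈ 1.897.
p = a·p₁ + b·p₂ ≈ (0.502, -0.831, 0.238); φ = arcsin(p_z) ≈ 13.79°, λ = atan2(p_y, p_x) ≈ -58.88°.

≈ 13.8°N, 58.9°W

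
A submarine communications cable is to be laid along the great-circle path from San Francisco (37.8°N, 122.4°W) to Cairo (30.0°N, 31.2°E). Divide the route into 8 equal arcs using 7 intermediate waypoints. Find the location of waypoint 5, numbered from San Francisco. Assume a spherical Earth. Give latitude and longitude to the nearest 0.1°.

≈ (64.5°N, 2.6°W)

Write both endpoints as unit vectors p₁, p₂ with components (cos φ cos λ, cos φ sin λ, sin φ).
The central angle between the endpoints is δ = arccos(p₁·p₂) ≈ 1.882 rad (107.8°).
Interpolate at f = 5/8 with slerp weights a = sin((1−f)δ)/sin δ ≈ 0.681, b = sin(fδ)/sin δ ≈ 0.970.
p = a·p₁ + b·p₂ ≈ (0.430, -0.020, 0.903); φ = arcsin(p_z) ≈ 64.51°, λ = atan2(p_y, p_x) ≈ -2.60°.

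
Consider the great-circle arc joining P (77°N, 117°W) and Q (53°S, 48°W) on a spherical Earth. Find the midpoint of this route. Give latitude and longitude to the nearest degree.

≈ (14°N, 65°W)

Convert each endpoint to a unit vector on the sphere (x = cos φ cos λ, y = cos φ sin λ, z = sin φ).
The central angle between the endpoints is δ = arccos(p₁·p₂) ≈ 2.389 rad (136.9°).
Interpolate at f = 1/2 with slerp weights a = sin((1−f)δ)/sin δ ≈ 1.360, b = sin(fδ)/sin δ ≈ 1.360.
p = a·p₁ + b·p₂ ≈ (0.409, -0.881, 0.239); φ = arcsin(p_z) ≈ 13.83°, λ = atan2(p_y, p_x) ≈ -65.11°.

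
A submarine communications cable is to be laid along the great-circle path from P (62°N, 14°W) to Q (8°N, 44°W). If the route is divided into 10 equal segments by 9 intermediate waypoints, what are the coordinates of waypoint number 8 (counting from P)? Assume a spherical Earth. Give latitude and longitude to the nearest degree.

From cos δ = sin φ₁ sin φ₂ + cos φ₁ cos φ₂ cos Δλ, the central angle is δ ≈ 1.017 rad (58.3°).
Interpolate at f = 8/10 with slerp weights a = sin((1−f)δ)/sin δ ≈ 0.238, b = sin(fδ)/sin δ ≈ 0.855.
p = a·p₁ + b·p₂ ≈ (0.717, -0.615, 0.329); φ = arcsin(p_z) ≈ 19.19°, λ = atan2(p_y, p_x) ≈ -40.62°.

≈ (19°N, 41°W)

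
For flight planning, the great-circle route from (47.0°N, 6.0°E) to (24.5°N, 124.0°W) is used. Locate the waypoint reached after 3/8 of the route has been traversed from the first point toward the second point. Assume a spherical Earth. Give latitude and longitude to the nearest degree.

≈ (61°N, 53°W)

Write both endpoints as unit vectors p₁, p₂ with components (cos φ cos λ, cos φ sin λ, sin φ).
The central angle between the endpoints is δ = arccos(p₁·p₂) ≈ 1.667 rad (95.5°).
Interpolate at f = 3/8 with slerp weights a = sin((1−f)δ)/sin δ ≈ 0.867, b = sin(fδ)/sin δ ≈ 0.588.
p = a·p₁ + b·p₂ ≈ (0.289, -0.382, 0.878); φ = arcsin(p_z) ≈ 61.40°, λ = atan2(p_y, p_x) ≈ -52.85°.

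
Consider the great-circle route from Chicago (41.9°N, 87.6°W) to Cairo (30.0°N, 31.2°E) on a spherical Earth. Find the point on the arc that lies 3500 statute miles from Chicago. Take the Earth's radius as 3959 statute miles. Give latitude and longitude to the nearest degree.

Write both endpoints as unit vectors p₁, p₂ with components (cos φ cos λ, cos φ sin λ, sin φ).
The central angle between the endpoints is δ = arccos(p₁·p₂) ≈ 1.547 rad (88.7°). The total great-circle distance is δ·R ≈ 1.547 × 3959 ≈ 6126 mi, so the target fraction is f = 3500/6126 ≈ 0.571.
Interpolate at f ≈ 0.571 with slerp weights a = sin((1−f)δ)/sin δ ≈ 0.616, b = sin(fδ)/sin δ ≈ 0.774.
p = a·p₁ + b·p₂ ≈ (0.592, -0.111, 0.798); φ = arcsin(p_z) ≈ 52.95°, λ = atan2(p_y, p_x) ≈ -10.62°.

≈ 53°N, 11°W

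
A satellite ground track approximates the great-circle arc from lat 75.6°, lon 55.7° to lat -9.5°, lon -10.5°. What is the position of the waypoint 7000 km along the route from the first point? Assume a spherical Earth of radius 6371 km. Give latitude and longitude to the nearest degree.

≈ lat 20°, lon -3°

The haversine formula gives a central angle δ ≈ 1.632 rad (93.5°) between the endpoints. The total great-circle distance is δ·R ≈ 1.632 × 6371 ≈ 10396 km, so the target fraction is f = 7000/10396 ≈ 0.673.
Interpolate at f ≈ 0.673 with slerp weights a = sin((1−f)δ)/sin δ ≈ 0.509, b = sin(fδ)/sin δ ≈ 0.892.
p = a·p₁ + b·p₂ ≈ (0.937, -0.056, 0.346); φ = arcsin(p_z) ≈ 20.23°, λ = atan2(p_y, p_x) ≈ -3.41°.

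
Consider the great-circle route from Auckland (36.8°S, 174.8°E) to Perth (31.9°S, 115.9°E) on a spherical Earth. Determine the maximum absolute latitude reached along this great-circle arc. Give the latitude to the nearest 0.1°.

≈ 38.6°S

The great circle lies in the plane with unit normal n̂ = (p₁ × p₂)/|p₁ × p₂|.
Here n̂_z ≈ -0.782; the vertex latitude is φ_max = arccos|n̂_z| ≈ 38.6°.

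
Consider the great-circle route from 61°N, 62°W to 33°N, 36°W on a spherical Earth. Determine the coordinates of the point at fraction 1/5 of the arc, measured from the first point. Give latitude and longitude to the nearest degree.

The haversine formula gives a central angle δ ≈ 0.570 rad (32.7°) between the endpoints.
Interpolate at f = 1/5 with slerp weights a = sin((1−f)δ)/sin δ ≈ 0.816, b = sin(fδ)/sin δ ≈ 0.211.
p = a·p₁ + b·p₂ ≈ (0.329, -0.453, 0.829); φ = arcsin(p_z) ≈ 55.95°, λ = atan2(p_y, p_x) ≈ -54.04°.

≈ 56°N, 54°W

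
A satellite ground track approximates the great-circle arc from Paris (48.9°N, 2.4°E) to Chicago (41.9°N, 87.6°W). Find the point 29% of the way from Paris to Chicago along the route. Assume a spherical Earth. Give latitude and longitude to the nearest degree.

≈ 55°N, 24°W

The haversine formula gives a central angle δ ≈ 1.043 rad (59.8°) between the endpoints.
Interpolate at f = 0.29 with slerp weights a = sin((1−f)δ)/sin δ ≈ 0.781, b = sin(fδ)/sin δ ≈ 0.345.
p = a·p₁ + b·p₂ ≈ (0.524, -0.235, 0.819); φ = arcsin(p_z) ≈ 54.97°, λ = atan2(p_y, p_x) ≈ -24.16°.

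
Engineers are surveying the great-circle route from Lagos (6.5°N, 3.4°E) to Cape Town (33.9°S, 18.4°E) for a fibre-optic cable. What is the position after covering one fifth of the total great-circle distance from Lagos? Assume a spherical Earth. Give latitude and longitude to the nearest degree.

≈ 2°S, 6°E

Convert each endpoint to a unit vector on the sphere (x = cos φ cos λ, y = cos φ sin λ, z = sin φ).
The central angle between the endpoints is δ = arccos(p₁·p₂) ≈ 0.747 rad (42.8°).
Interpolate at f = 1/5 with slerp weights a = sin((1−f)δ)/sin δ ≈ 0.828, b = sin(fδ)/sin δ ≈ 0.219.
p = a·p₁ + b·p₂ ≈ (0.994, 0.106, -0.028); φ = arcsin(p_z) ≈ -1.63°, λ = atan2(p_y, p_x) ≈ 6.10°.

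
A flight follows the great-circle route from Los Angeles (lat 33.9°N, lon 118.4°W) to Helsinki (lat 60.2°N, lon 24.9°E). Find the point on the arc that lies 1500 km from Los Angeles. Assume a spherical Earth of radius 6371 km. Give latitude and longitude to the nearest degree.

Write both endpoints as unit vectors p₁, p₂ with components (cos φ cos λ, cos φ sin λ, sin φ).
The central angle between the endpoints is δ = arccos(p₁·p₂) ≈ 1.417 rad (81.2°). The total great-circle distance is δ·R ≈ 1.417 × 6371 ≈ 9027 km, so the target fraction is f = 1500/9027 ≈ 0.166.
Interpolate at f ≈ 0.166 with slerp weights a = sin((1−f)δ)/sin δ ≈ 0.936, b = sin(fδ)/sin δ ≈ 0.236.
p = a·p₁ + b·p₂ ≈ (-0.263, -0.634, 0.727); φ = arcsin(p_z) ≈ 46.64°, λ = atan2(p_y, p_x) ≈ -112.54°.

≈ lat 47°N, lon 113°W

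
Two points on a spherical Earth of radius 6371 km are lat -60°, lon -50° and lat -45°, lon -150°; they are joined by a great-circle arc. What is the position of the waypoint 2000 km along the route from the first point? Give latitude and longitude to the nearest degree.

The haversine formula gives a central angle δ ≈ 0.987 rad (56.6°) between the endpoints. The total great-circle distance is δ·R ≈ 0.987 × 6371 ≈ 6290 km, so the target fraction is f = 2000/6290 ≈ 0.318.
Interpolate at f ≈ 0.318 with slerp weights a = sin((1−f)δ)/sin δ ≈ 0.747, b = sin(fδ)/sin δ ≈ 0.370.
p = a·p₁ + b·p₂ ≈ (0.014, -0.417, -0.909); φ = arcsin(p_z) ≈ -65.34°, λ = atan2(p_y, p_x) ≈ -88.14°.

≈ lat -65°, lon -88°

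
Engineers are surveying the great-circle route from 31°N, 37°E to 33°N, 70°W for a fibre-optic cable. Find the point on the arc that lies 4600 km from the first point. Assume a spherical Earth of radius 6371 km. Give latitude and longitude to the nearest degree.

≈ 46°N, 13°W

From cos δ = sin φ₁ sin φ₂ + cos φ₁ cos φ₂ cos Δλ, the central angle is δ ≈ 1.500 rad (86.0°). The total great-circle distance is δ·R ≈ 1.500 × 6371 ≈ 9559 km, so the target fraction is f = 4600/9559 ≈ 0.481.
Interpolate at f ≈ 0.481 with slerp weights a = sin((1−f)δ)/sin δ ≈ 0.704, b = sin(fδ)/sin δ ≈ 0.663.
p = a·p₁ + b·p₂ ≈ (0.672, -0.159, 0.723); φ = arcsin(p_z) ≈ 46.33°, λ = atan2(p_y, p_x) ≈ -13.32°.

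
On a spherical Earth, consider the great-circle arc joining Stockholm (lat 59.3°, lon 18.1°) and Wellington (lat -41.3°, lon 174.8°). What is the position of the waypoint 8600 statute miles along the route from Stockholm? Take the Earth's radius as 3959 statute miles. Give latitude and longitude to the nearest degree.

The haversine formula gives a central angle δ ≈ 2.738 rad (156.9°) between the endpoints. The total great-circle distance is δ·R ≈ 2.738 × 3959 ≈ 10841 mi, so the target fraction is f = 8600/10841 ≈ 0.793.
Interpolate at f ≈ 0.793 with slerp weights a = sin((1−f)δ)/sin δ ≈ 1.367, b = sin(fδ)/sin δ ≈ 2.101.
p = a·p₁ + b·p₂ ≈ (-0.909, 0.360, -0.212); φ = arcsin(p_z) ≈ -12.22°, λ = atan2(p_y, p_x) ≈ 158.40°.

≈ lat -12°, lon 158°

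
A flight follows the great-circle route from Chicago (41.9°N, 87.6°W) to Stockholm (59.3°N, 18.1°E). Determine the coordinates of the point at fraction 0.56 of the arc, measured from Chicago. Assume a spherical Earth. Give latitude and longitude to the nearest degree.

The haversine formula gives a central angle δ ≈ 1.080 rad (61.9°) between the endpoints.
Interpolate at f = 0.56 with slerp weights a = sin((1−f)δ)/sin δ ≈ 0.519, b = sin(fδ)/sin δ ≈ 0.645.
p = a·p₁ + b·p₂ ≈ (0.329, -0.284, 0.901); φ = arcsin(p_z) ≈ 64.26°, λ = atan2(p_y, p_x) ≈ -40.75°.

≈ 64°N, 41°W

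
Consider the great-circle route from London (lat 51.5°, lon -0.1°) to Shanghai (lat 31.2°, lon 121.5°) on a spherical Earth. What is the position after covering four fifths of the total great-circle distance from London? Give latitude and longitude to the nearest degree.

The haversine formula gives a central angle δ ≈ 1.444 rad (82.7°) between the endpoints.
Interpolate at f = 4/5 with slerp weights a = sin((1−f)δ)/sin δ ≈ 0.287, b = sin(fδ)/sin δ ≈ 0.922.
p = a·p₁ + b·p₂ ≈ (-0.233, 0.672, 0.702); φ = arcsin(p_z) ≈ 44.63°, λ = atan2(p_y, p_x) ≈ 109.15°.

≈ lat 45°, lon 109°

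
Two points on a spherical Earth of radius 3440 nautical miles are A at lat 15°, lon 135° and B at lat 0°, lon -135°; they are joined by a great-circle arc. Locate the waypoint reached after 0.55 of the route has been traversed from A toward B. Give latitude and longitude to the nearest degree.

≈ lat 10°, lon -175°

Convert each endpoint to a unit vector on the sphere (x = cos φ cos λ, y = cos φ sin λ, z = sin φ).
The central angle between the endpoints is δ = arccos(p₁·p₂) ≈ 1.571 rad (90.0°).
Interpolate at f = 0.55 with slerp weights a = sin((1−f)δ)/sin δ ≈ 0.649, b = sin(fδ)/sin δ ≈ 0.760.
p = a·p₁ + b·p₂ ≈ (-0.981, -0.094, 0.168); φ = arcsin(p_z) ≈ 9.68°, λ = atan2(p_y, p_x) ≈ -174.52°.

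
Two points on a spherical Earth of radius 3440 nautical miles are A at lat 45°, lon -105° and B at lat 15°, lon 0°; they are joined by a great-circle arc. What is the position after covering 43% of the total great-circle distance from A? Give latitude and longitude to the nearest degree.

≈ lat 45°, lon -49°

Convert each endpoint to a unit vector on the sphere (x = cos φ cos λ, y = cos φ sin λ, z = sin φ).
The central angle between the endpoints is δ = arccos(p₁·p₂) ≈ 1.565 rad (89.6°).
Interpolate at f = 0.43 with slerp weights a = sin((1−f)δ)/sin δ ≈ 0.778, b = sin(fδ)/sin δ ≈ 0.623.
p = a·p₁ + b·p₂ ≈ (0.460, -0.532, 0.712); φ = arcsin(p_z) ≈ 45.36°, λ = atan2(p_y, p_x) ≈ -49.16°.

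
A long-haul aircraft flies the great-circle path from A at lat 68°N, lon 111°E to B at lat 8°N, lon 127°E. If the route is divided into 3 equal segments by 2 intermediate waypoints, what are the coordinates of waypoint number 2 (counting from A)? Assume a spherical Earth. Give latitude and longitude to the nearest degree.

≈ lat 28°N, lon 124°E

The haversine formula gives a central angle δ ≈ 1.064 rad (60.9°) between the endpoints.
Interpolate at f = 2/3 with slerp weights a = sin((1−f)δ)/sin δ ≈ 0.397, b = sin(fδ)/sin δ ≈ 0.745.
p = a·p₁ + b·p₂ ≈ (-0.497, 0.728, 0.472); φ = arcsin(p_z) ≈ 28.16°, λ = atan2(p_y, p_x) ≈ 124.33°.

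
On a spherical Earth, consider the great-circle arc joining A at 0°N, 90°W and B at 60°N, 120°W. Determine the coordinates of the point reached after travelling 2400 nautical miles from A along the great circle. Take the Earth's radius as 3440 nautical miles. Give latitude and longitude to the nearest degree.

≈ 38°N, 103°W

Convert each endpoint to a unit vector on the sphere (x = cos φ cos λ, y = cos φ sin λ, z = sin φ).
The central angle between the endpoints is δ = arccos(p₁·p₂) ≈ 1.123 rad (64.3°). The total great-circle distance is δ·R ≈ 1.123 × 3440 ≈ 3863 nmi, so the target fraction is f = 2400/3863 ≈ 0.621.
Interpolate at f ≈ 0.621 with slerp weights a = sin((1−f)δ)/sin δ ≈ 0.458, b = sin(fδ)/sin δ ≈ 0.713.
p = a·p₁ + b·p₂ ≈ (-0.178, -0.766, 0.617); φ = arcsin(p_z) ≈ 38.11°, λ = atan2(p_y, p_x) ≈ -103.09°.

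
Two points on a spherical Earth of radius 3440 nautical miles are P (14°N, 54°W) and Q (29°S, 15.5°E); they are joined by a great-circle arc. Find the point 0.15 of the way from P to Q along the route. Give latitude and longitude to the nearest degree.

≈ (7°N, 44°W)

Write both endpoints as unit vectors p₁, p₂ with components (cos φ cos λ, cos φ sin λ, sin φ).
The central angle between the endpoints is δ = arccos(p₁·p₂) ≈ 1.390 rad (79.6°).
Interpolate at f = 0.15 with slerp weights a = sin((1−f)δ)/sin δ ≈ 0.940, b = sin(fδ)/sin δ ≈ 0.210.
p = a·p₁ + b·p₂ ≈ (0.714, -0.689, 0.126); φ = arcsin(p_z) ≈ 7.21°, λ = atan2(p_y, p_x) ≈ -43.99°.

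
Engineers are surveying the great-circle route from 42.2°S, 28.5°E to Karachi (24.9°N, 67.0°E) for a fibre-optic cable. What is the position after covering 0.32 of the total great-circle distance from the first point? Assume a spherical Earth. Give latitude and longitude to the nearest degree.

Write both endpoints as unit vectors p₁, p₂ with components (cos φ cos λ, cos φ sin λ, sin φ).
The central angle between the endpoints is δ = arccos(p₁·p₂) ≈ 1.325 rad (75.9°).
Interpolate at f = 0.32 with slerp weights a = sin((1−f)δ)/sin δ ≈ 0.808, b = sin(fδ)/sin δ ≈ 0.424.
p = a·p₁ + b·p₂ ≈ (0.677, 0.640, -0.364); φ = arcsin(p_z) ≈ -21.37°, λ = atan2(p_y, p_x) ≈ 43.40°.

≈ 21°S, 43°E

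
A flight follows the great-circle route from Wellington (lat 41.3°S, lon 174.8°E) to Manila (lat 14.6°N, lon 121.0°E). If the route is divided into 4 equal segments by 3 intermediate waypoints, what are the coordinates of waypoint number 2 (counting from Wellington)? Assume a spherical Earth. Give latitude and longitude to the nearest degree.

≈ lat 15°S, lon 144°E

Write both endpoints as unit vectors p₁, p₂ with components (cos φ cos λ, cos φ sin λ, sin φ).
The central angle between the endpoints is δ = arccos(p₁·p₂) ≈ 1.305 rad (74.8°).
Interpolate at f = 2/4 with slerp weights a = sin((1−f)δ)/sin δ ≈ 0.629, b = sin(fδ)/sin δ ≈ 0.629.
p = a·p₁ + b·p₂ ≈ (-0.784, 0.565, -0.257); φ = arcsin(p_z) ≈ -14.87°, λ = atan2(p_y, p_x) ≈ 144.24°.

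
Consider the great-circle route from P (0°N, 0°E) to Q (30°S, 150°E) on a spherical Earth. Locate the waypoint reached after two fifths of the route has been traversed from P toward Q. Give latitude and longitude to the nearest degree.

From cos δ = sin φ₁ sin φ₂ + cos φ₁ cos φ₂ cos Δλ, the central angle is δ ≈ 2.419 rad (138.6°).
Interpolate at f = 2/5 with slerp weights a = sin((1−f)δ)/sin δ ≈ 1.501, b = sin(fδ)/sin δ ≈ 1.245.
p = a·p₁ + b·p₂ ≈ (0.567, 0.539, -0.623); φ = arcsin(p_z) ≈ -38.50°, λ = atan2(p_y, p_x) ≈ 43.54°.

≈ (38°S, 44°E)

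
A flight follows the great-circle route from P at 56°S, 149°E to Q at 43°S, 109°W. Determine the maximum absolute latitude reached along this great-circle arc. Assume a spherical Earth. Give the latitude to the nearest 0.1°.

≈ 62.9°S

The great circle lies in the plane with unit normal n̂ = (p₁ × p₂)/|p₁ × p₂|.
Here n̂_z ≈ +0.456; the vertex latitude is φ_max = arccos|n̂_z| ≈ 62.9°.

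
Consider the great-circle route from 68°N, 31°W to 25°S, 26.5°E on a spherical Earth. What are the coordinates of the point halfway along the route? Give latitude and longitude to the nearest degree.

Convert each endpoint to a unit vector on the sphere (x = cos φ cos λ, y = cos φ sin λ, z = sin φ).
The central angle between the endpoints is δ = arccos(p₁·p₂) ≈ 1.782 rad (102.1°).
Interpolate at f = 1/2 with slerp weights a = sin((1−f)δ)/sin δ ≈ 0.795, b = sin(fδ)/sin δ ≈ 0.795.
p = a·p₁ + b·p₂ ≈ (0.900, 0.168, 0.401); φ = arcsin(p_z) ≈ 23.66°, λ = atan2(p_y, p_x) ≈ 10.58°.

≈ 24°N, 11°E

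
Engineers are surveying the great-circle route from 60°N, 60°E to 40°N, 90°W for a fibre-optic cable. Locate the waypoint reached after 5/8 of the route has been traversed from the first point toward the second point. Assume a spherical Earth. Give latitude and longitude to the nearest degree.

≈ 67°N, 72°W

The haversine formula gives a central angle δ ≈ 1.344 rad (77.0°) between the endpoints.
Interpolate at f = 5/8 with slerp weights a = sin((1−f)δ)/sin δ ≈ 0.496, b = sin(fδ)/sin δ ≈ 0.764.
p = a·p₁ + b·p₂ ≈ (0.124, -0.371, 0.920); φ = arcsin(p_z) ≈ 66.99°, λ = atan2(p_y, p_x) ≈ -71.52°.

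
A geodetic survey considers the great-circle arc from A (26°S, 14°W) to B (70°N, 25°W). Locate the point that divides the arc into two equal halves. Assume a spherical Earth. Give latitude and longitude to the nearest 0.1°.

≈ (22.1°N, 17.0°W)

The haversine formula gives a central angle δ ≈ 1.681 rad (96.3°) between the endpoints.
Interpolate at f = 1/2 with slerp weights a = sin((1−f)δ)/sin δ ≈ 0.750, b = sin(fδ)/sin δ ≈ 0.750.
p = a·p₁ + b·p₂ ≈ (0.886, -0.271, 0.376); φ = arcsin(p_z) ≈ 22.07°, λ = atan2(p_y, p_x) ≈ -17.03°.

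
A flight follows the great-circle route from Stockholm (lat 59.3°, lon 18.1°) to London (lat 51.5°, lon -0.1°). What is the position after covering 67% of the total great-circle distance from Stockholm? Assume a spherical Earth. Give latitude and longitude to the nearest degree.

≈ lat 54°, lon 5°

The haversine formula gives a central angle δ ≈ 0.225 rad (12.9°) between the endpoints.
Interpolate at f = 0.67 with slerp weights a = sin((1−f)δ)/sin δ ≈ 0.332, b = sin(fδ)/sin δ ≈ 0.673.
p = a·p₁ + b·p₂ ≈ (0.580, 0.052, 0.813); φ = arcsin(p_z) ≈ 54.36°, λ = atan2(p_y, p_x) ≈ 5.12°.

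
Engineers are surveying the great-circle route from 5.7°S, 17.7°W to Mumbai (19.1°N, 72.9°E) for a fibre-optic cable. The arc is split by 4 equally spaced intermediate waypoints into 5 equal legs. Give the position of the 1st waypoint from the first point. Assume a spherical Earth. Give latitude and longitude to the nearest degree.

The haversine formula gives a central angle δ ≈ 1.613 rad (92.4°) between the endpoints.
Interpolate at f = 1/5 with slerp weights a = sin((1−f)δ)/sin δ ≈ 0.962, b = sin(fδ)/sin δ ≈ 0.317.
p = a·p₁ + b·p₂ ≈ (1.000, -0.004, 0.008); φ = arcsin(p_z) ≈ 0.48°, λ = atan2(p_y, p_x) ≈ -0.25°.

≈ 0°N, 0°E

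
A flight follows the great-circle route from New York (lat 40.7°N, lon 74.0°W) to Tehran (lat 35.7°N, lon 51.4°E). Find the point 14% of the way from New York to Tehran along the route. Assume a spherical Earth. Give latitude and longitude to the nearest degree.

From cos δ = sin φ₁ sin φ₂ + cos φ₁ cos φ₂ cos Δλ, the central angle is δ ≈ 1.547 rad (88.6°).
Interpolate at f = 0.14 with slerp weights a = sin((1−f)δ)/sin δ ≈ 0.972, b = sin(fδ)/sin δ ≈ 0.215.
p = a·p₁ + b·p₂ ≈ (0.312, -0.572, 0.759); φ = arcsin(p_z) ≈ 49.37°, λ = atan2(p_y, p_x) ≈ -61.38°.

≈ lat 49°N, lon 61°W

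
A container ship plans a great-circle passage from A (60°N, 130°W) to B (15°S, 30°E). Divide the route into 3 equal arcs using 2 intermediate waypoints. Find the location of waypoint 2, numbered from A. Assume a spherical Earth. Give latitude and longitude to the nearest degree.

Convert each endpoint to a unit vector on the sphere (x = cos φ cos λ, y = cos φ sin λ, z = sin φ).
The central angle between the endpoints is δ = arccos(p₁·p₂) ≈ 2.316 rad (132.7°).
Interpolate at f = 2/3 with slerp weights a = sin((1−f)δ)/sin δ ≈ 0.949, b = sin(fδ)/sin δ ≈ 1.360.
p = a·p₁ + b·p₂ ≈ (0.833, 0.293, 0.470); φ = arcsin(p_z) ≈ 28.02°, λ = atan2(p_y, p_x) ≈ 19.41°.

≈ (28°N, 19°E)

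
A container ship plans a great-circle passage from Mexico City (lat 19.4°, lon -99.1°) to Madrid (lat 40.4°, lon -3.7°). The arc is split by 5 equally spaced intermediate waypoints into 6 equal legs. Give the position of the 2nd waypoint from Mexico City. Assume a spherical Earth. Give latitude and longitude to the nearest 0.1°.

Convert each endpoint to a unit vector on the sphere (x = cos φ cos λ, y = cos φ sin λ, z = sin φ).
The central angle between the endpoints is δ = arccos(p₁·p₂) ≈ 1.423 rad (81.5°).
Interpolate at f = 2/6 with slerp weights a = sin((1−f)δ)/sin δ ≈ 0.821, b = sin(fδ)/sin δ ≈ 0.462.
p = a·p₁ + b·p₂ ≈ (0.228, -0.788, 0.572); φ = arcsin(p_z) ≈ 34.90°, λ = atan2(p_y, p_x) ≈ -73.84°.

≈ lat 34.9°, lon -73.8°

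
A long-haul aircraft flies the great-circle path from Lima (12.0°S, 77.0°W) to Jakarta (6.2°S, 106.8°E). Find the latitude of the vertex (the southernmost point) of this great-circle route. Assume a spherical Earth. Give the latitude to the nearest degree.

≈ 78°S

The great circle lies in the plane with unit normal n̂ = (p₁ × p₂)/|p₁ × p₂|.
Here n̂_z ≈ -0.202; the vertex latitude is φ_max = arccos|n̂_z| ≈ 78.3°.
Check via Clairaut: cos φ_max = |cos φ₁| · sin C = cos(12.0°)·sin(168.1°) ≈ 0.202, again giving ≈ 78.3°.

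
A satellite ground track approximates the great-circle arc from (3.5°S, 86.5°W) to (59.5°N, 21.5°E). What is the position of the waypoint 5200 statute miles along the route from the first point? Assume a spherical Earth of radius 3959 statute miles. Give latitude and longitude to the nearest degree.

≈ (55°N, 29°W)

Write both endpoints as unit vectors p₁, p₂ with components (cos φ cos λ, cos φ sin λ, sin φ).
The central angle between the endpoints is δ = arccos(p₁·p₂) ≈ 1.781 rad (102.1°). The total great-circle distance is δ·R ≈ 1.781 × 3959 ≈ 7053 mi, so the target fraction is f = 5200/7053 ≈ 0.737.
Interpolate at f ≈ 0.737 with slerp weights a = sin((1−f)δ)/sin δ ≈ 0.461, b = sin(fδ)/sin δ ≈ 0.989.
p = a·p₁ + b·p₂ ≈ (0.495, -0.276, 0.824); φ = arcsin(p_z) ≈ 55.48°, λ = atan2(p_y, p_x) ≈ -29.11°.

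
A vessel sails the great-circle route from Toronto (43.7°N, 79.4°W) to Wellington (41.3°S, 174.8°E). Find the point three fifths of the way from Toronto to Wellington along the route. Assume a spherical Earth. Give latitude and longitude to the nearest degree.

≈ (8°S, 142°W)

The haversine formula gives a central angle δ ≈ 2.219 rad (127.1°) between the endpoints.
Interpolate at f = 3/5 with slerp weights a = sin((1−f)δ)/sin δ ≈ 0.973, b = sin(fδ)/sin δ ≈ 1.219.
p = a·p₁ + b·p₂ ≈ (-0.782, -0.608, -0.132); φ = arcsin(p_z) ≈ -7.59°, λ = atan2(p_y, p_x) ≈ -142.13°.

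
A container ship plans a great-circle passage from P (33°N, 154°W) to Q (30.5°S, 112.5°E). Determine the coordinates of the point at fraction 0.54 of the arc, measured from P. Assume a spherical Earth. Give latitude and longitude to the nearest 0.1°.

Convert each endpoint to a unit vector on the sphere (x = cos φ cos λ, y = cos φ sin λ, z = sin φ).
The central angle between the endpoints is δ = arccos(p₁·p₂) ≈ 1.897 rad (108.7°).
Interpolate at f = 0.54 with slerp weights a = sin((1−f)δ)/sin δ ≈ 0.809, b = sin(fδ)/sin δ ≈ 0.902.
p = a·p₁ + b·p₂ ≈ (-0.907, 0.421, -0.017); φ = arcsin(p_z) ≈ -0.99°, λ = atan2(p_y, p_x) ≈ 155.12°.

≈ (1.0°S, 155.1°E)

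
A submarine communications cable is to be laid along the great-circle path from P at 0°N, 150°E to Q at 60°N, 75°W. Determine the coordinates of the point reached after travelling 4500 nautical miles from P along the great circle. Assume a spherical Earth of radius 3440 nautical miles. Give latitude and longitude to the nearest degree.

The haversine formula gives a central angle δ ≈ 1.932 rad (110.7°) between the endpoints. The total great-circle distance is δ·R ≈ 1.932 × 3440 ≈ 6647 nmi, so the target fraction is f = 4500/6647 ≈ 0.677.
Interpolate at f ≈ 0.677 with slerp weights a = sin((1−f)δ)/sin δ ≈ 0.625, b = sin(fδ)/sin δ ≈ 1.032.
p = a·p₁ + b·p₂ ≈ (-0.407, -0.186, 0.894); φ = arcsin(p_z) ≈ 63.39°, λ = atan2(p_y, p_x) ≈ -155.43°.

≈ 63°N, 155°W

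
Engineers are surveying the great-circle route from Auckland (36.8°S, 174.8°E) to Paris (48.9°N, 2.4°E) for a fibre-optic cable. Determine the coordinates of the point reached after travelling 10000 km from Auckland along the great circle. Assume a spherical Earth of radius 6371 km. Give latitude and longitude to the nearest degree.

≈ 48°N, 141°E

Convert each endpoint to a unit vector on the sphere (x = cos φ cos λ, y = cos φ sin λ, z = sin φ).
The central angle between the endpoints is δ = arccos(p₁·p₂) ≈ 2.909 rad (166.7°). The total great-circle distance is δ·R ≈ 2.909 × 6371 ≈ 18536 km, so the target fraction is f = 10000/18536 ≈ 0.540.
Interpolate at f ≈ 0.540 with slerp weights a = sin((1−f)δ)/sin δ ≈ 4.230, b = sin(fδ)/sin δ ≈ 4.345.
p = a·p₁ + b·p₂ ≈ (-0.519, 0.427, 0.741); φ = arcsin(p_z) ≈ 47.79°, λ = atan2(p_y, p_x) ≈ 140.58°.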